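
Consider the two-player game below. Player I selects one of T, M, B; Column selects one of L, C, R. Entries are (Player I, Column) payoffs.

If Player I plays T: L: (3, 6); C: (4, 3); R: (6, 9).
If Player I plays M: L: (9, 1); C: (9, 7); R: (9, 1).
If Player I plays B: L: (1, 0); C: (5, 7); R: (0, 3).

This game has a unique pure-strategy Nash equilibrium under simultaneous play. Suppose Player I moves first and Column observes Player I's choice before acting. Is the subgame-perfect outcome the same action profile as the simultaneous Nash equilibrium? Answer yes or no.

yes

Solve by backward induction (Player I leads).
- T: Column compares 6, 3, 9 and picks R; Player I would get 6.
- M: Column compares 1, 7, 1 and picks C; Player I would get 9.
- B: Column compares 0, 7, 3 and picks C; Player I would get 5.
Player I's induced payoffs are 6, 9, 5, so Player I commits to M. Subgame-perfect outcome: (M, C) with payoffs (9, 7).
Under simultaneous play:
Player I's best replies: L→M; C→M; R→M.
Column's best replies: T→R; M→C; B→C.
The unique mutual best reply is (M, C), giving (9, 7).
Sequential outcome (M, C) coincides with the Nash profile (M, C).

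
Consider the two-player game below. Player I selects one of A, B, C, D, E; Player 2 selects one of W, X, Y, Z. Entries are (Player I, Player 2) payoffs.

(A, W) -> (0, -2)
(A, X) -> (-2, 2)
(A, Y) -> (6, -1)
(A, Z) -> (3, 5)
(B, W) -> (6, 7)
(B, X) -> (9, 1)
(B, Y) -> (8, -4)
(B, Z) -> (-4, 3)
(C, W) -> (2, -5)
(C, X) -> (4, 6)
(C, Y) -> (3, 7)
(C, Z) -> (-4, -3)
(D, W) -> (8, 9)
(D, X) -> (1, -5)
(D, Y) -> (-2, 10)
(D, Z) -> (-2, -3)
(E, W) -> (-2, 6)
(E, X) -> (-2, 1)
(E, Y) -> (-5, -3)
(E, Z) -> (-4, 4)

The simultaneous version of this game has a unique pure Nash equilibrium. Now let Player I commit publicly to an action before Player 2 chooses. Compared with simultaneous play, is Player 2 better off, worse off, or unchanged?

Backward induction with Player I moving first.
- A → Player 2 plays Z (best of -2, 2, -1, 5); Player I gets 3.
- B → Player 2 plays W (best of 7, 1, -4, 3); Player I gets 6.
- C → Player 2 plays Y (best of -5, 6, 7, -3); Player I gets 3.
- D → Player 2 plays Y (best of 9, -5, 10, -3); Player I gets -2.
- E → Player 2 plays W (best of 6, 1, -3, 4); Player I gets -2.
Among 3, 6, 3, -2, -2, the best is 6 at B. Subgame-perfect outcome: (B, W) with payoffs (6, 7).
For the simultaneous game, intersect best replies.
Player I's best replies: W→D; X→B; Y→B; Z→A.
Player 2's best replies: A→Z; B→W; C→Y; D→Y; E→W.
The unique mutual best reply is (A, Z), giving (3, 5).
Player 2 earns 7 sequentially versus 5 at the Nash outcome: better off.

better off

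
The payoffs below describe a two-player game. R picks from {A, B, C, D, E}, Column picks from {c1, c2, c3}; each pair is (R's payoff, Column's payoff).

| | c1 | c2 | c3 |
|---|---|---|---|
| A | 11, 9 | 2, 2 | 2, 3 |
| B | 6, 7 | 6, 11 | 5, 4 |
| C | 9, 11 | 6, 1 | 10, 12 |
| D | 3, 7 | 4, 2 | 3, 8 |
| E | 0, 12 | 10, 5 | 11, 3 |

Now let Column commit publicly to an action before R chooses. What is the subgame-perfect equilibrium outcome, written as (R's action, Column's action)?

(A, c1)

Backward induction with Column moving first.
- c1: BR = A, leader payoff 9.
- c2: BR = E, leader payoff 5.
- c3: BR = E, leader payoff 3.
Among 9, 5, 3, the best is 9 at c1. Subgame-perfect outcome: (A, c1) with payoffs (11, 9).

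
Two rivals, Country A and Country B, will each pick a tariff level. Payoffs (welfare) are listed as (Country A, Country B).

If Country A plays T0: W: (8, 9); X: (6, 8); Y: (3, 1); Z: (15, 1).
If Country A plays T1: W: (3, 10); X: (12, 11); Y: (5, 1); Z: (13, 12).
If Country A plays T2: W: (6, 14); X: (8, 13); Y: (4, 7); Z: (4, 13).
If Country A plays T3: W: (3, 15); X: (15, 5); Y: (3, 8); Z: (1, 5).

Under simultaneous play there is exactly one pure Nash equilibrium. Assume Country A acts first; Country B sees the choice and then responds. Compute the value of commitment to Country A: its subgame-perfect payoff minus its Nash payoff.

Country B best-responds to each possible Country A move:
- T0: Country B compares 9, 8, 1, 1 and picks W; Country A would get 8.
- T1: Country B compares 10, 11, 1, 12 and picks Z; Country A would get 13.
- T2: Country B compares 14, 13, 7, 13 and picks W; Country A would get 6.
- T3: Country B compares 15, 5, 8, 5 and picks W; Country A would get 3.
Among 8, 13, 6, 3, the best is 13 at T1. Subgame-perfect outcome: (T1, Z) with payoffs (13, 12).
Now find the simultaneous Nash equilibrium.
Country A's best replies: W→T0; X→T3; Y→T1; Z→T0.
Country B's best replies: T0→W; T1→Z; T2→W; T3→W.
The unique mutual best reply is (T0, W), giving (8, 9).
Country A's commitment gain: 13 − 8 = 5.

5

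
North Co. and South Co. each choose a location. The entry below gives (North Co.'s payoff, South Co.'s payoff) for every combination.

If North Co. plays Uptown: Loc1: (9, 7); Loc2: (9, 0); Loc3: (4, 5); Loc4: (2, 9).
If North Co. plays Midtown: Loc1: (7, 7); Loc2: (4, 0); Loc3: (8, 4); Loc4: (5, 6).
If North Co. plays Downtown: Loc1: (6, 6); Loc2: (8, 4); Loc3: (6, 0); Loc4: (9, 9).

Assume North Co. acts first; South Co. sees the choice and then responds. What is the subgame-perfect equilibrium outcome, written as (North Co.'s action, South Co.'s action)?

Solve by backward induction (North Co. leads).
- Uptown → South Co. plays Loc4 (best of 7, 0, 5, 9); North Co. gets 2.
- Midtown → South Co. plays Loc1 (best of 7, 0, 4, 6); North Co. gets 7.
- Downtown → South Co. plays Loc4 (best of 6, 4, 0, 9); North Co. gets 9.
North Co.'s induced payoffs are 2, 7, 9, so North Co. commits to Downtown. Subgame-perfect outcome: (Downtown, Loc4) with payoffs (9, 9).

(Downtown, Loc4)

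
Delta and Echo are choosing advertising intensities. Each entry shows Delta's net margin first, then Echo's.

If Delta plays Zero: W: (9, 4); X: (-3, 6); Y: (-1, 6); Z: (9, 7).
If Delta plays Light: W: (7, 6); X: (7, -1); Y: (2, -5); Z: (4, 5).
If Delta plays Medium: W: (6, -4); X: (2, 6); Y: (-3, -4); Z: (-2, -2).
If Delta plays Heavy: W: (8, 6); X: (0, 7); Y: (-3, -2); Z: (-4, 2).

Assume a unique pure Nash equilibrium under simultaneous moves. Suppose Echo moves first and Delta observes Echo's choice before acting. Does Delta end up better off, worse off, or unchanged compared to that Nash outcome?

unchanged

Backward induction with Echo moving first.
- W: BR = Zero, leader payoff 4.
- X: BR = Light, leader payoff -1.
- Y: BR = Light, leader payoff -5.
- Z: BR = Zero, leader payoff 7.
Among 4, -1, -5, 7, the best is 7 at Z. Subgame-perfect outcome: (Zero, Z) with payoffs (9, 7).
Now find the simultaneous Nash equilibrium.
Delta's best replies: W→Zero; X→Light; Y→Light; Z→Zero.
Echo's best replies: Zero→Z; Light→W; Medium→X; Heavy→X.
Only (Zero, Z) has each player best-responding; Nash payoffs (9, 7).
Delta earns 9 sequentially versus 9 at the Nash outcome: unchanged.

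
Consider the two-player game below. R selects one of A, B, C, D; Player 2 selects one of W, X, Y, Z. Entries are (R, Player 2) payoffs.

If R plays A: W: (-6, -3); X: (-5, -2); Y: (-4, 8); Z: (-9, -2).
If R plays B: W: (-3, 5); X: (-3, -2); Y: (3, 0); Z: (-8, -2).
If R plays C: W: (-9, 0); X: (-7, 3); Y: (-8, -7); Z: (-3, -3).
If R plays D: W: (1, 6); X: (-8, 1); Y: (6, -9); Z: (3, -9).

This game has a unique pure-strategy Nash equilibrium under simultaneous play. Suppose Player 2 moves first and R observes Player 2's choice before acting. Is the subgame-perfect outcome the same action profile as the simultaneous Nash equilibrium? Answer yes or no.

Work backward from R's decision.
- W: R compares -6, -3, -9, 1 and picks D; Player 2 would get 6.
- X: R compares -5, -3, -7, -8 and picks B; Player 2 would get -2.
- Y: R compares -4, 3, -8, 6 and picks D; Player 2 would get -9.
- Z: R compares -9, -8, -3, 3 and picks D; Player 2 would get -9.
Maximizing over 6, -2, -9, -9, Player 2 chooses W. Subgame-perfect outcome: (D, W) with payoffs (1, 6).
Now find the simultaneous Nash equilibrium.
R's best replies: W→D; X→B; Y→D; Z→D.
Player 2's best replies: A→Y; B→W; C→X; D→W.
The unique mutual best reply is (D, W), giving (1, 6).
Sequential outcome (D, W) coincides with the Nash profile (D, W).

yes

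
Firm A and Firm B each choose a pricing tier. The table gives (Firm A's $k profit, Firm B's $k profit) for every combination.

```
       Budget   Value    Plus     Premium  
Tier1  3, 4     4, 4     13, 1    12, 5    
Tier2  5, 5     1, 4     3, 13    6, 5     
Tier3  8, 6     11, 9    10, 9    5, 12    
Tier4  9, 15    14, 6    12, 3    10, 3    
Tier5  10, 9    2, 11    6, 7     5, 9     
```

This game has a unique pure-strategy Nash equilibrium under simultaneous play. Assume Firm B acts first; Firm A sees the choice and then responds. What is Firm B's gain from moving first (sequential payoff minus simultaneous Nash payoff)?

4

Work backward from Firm A's decision.
- Budget: BR = Tier5, leader payoff 9.
- Value: BR = Tier4, leader payoff 6.
- Plus: BR = Tier1, leader payoff 1.
- Premium: BR = Tier1, leader payoff 5.
Maximizing over 9, 6, 1, 5, Firm B chooses Budget. Subgame-perfect outcome: (Tier5, Budget) with payoffs (10, 9).
Under simultaneous play:
Firm A's best replies: Budget→Tier5; Value→Tier4; Plus→Tier1; Premium→Tier1.
Firm B's best replies: Tier1→Premium; Tier2→Plus; Tier3→Premium; Tier4→Budget; Tier5→Value.
Only (Tier1, Premium) has each player best-responding; Nash payoffs (12, 5).
Firm B's commitment gain: 9 − 5 = 4.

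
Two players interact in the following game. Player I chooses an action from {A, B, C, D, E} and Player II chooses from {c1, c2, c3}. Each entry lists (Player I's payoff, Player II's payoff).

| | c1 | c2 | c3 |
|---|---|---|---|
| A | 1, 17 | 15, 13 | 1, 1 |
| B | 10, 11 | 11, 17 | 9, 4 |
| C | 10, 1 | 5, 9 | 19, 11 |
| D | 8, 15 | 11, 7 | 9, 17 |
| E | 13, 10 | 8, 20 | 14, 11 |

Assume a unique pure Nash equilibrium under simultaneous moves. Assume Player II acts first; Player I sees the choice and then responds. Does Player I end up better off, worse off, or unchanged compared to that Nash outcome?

worse off

Work backward from Player I's decision.
- c1: Player I compares 1, 10, 10, 8, 13 and picks E; Player II would get 10.
- c2: Player I compares 15, 11, 5, 11, 8 and picks A; Player II would get 13.
- c3: Player I compares 1, 9, 19, 9, 14 and picks C; Player II would get 11.
Among 10, 13, 11, the best is 13 at c2. Subgame-perfect outcome: (A, c2) with payoffs (15, 13).
For the simultaneous game, intersect best replies.
Player I's best replies: c1→E; c2→A; c3→C.
Player II's best replies: A→c1; B→c2; C→c3; D→c3; E→c2.
The unique mutual best reply is (C, c3), giving (19, 11).
Player I earns 15 sequentially versus 19 at the Nash outcome: worse off.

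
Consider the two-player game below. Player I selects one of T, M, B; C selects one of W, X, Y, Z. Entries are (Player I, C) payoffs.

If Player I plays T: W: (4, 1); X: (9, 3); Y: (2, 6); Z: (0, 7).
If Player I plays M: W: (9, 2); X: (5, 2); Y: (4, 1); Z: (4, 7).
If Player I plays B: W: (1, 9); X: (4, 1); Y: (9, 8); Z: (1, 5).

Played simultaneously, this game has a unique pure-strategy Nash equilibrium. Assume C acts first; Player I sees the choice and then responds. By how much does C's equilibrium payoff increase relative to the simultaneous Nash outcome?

Backward induction with C moving first.
- W: Player I compares 4, 9, 1 and picks M; C would get 2.
- X: Player I compares 9, 5, 4 and picks T; C would get 3.
- Y: Player I compares 2, 4, 9 and picks B; C would get 8.
- Z: Player I compares 0, 4, 1 and picks M; C would get 7.
Among 2, 3, 8, 7, the best is 8 at Y. Subgame-perfect outcome: (B, Y) with payoffs (9, 8).
For the simultaneous game, intersect best replies.
Player I's best replies: W→M; X→T; Y→B; Z→M.
C's best replies: T→Z; M→Z; B→W.
The unique mutual best reply is (M, Z), giving (4, 7).
C's commitment gain: 8 − 7 = 1.

1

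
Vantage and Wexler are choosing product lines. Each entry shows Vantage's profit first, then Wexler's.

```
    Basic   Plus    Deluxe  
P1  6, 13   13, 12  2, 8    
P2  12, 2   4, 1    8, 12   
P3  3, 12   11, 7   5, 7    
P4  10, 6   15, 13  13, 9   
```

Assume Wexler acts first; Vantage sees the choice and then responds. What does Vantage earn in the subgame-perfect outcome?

Solve by backward induction (Wexler leads).
- Basic → Vantage plays P2 (best of 6, 12, 3, 10); Wexler gets 2.
- Plus → Vantage plays P4 (best of 13, 4, 11, 15); Wexler gets 13.
- Deluxe → Vantage plays P4 (best of 2, 8, 5, 13); Wexler gets 9.
Wexler's induced payoffs are 2, 13, 9, so Wexler commits to Plus. Subgame-perfect outcome: (P4, Plus) with payoffs (15, 13).

15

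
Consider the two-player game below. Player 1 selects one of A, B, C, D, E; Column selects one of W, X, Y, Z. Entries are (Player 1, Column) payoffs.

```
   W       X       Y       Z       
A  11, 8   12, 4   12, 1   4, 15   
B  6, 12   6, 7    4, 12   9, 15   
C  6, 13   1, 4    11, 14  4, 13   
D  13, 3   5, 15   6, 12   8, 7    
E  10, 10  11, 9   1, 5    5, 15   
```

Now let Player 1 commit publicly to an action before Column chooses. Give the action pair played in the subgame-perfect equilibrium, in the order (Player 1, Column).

Backward induction with Player 1 moving first.
- A: BR = Z, leader payoff 4.
- B: BR = Z, leader payoff 9.
- C: BR = Y, leader payoff 11.
- D: BR = X, leader payoff 5.
- E: BR = Z, leader payoff 5.
Among 4, 9, 11, 5, 5, the best is 11 at C. Subgame-perfect outcome: (C, Y) with payoffs (11, 14).

(C, Y)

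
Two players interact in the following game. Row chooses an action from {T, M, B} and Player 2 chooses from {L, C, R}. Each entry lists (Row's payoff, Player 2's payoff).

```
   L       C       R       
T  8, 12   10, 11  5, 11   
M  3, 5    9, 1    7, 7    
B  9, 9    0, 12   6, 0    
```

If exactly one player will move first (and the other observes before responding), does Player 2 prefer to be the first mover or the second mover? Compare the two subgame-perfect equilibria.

If Row leads: Player 2's best replies are T→L, M→R, B→C; Row's induced payoffs 8, 7, 0; outcome (T, L), payoffs (8, 12).
If Player 2 leads: Row's best replies are L→B, C→T, R→M; Player 2's induced payoffs 9, 11, 7; outcome (T, C), payoffs (10, 11).
Player 2 gets 11 moving first and 12 moving second, so Player 2 prefers to move second.

second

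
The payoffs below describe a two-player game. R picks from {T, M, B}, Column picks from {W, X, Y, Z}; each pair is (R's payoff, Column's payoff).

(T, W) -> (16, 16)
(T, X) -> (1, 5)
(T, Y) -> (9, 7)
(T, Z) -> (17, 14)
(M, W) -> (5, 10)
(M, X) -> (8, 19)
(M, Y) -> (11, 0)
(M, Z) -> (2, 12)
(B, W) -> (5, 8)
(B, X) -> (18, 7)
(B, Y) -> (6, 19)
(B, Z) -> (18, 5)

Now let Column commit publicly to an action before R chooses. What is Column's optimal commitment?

Solve by backward induction (Column leads).
- W → R plays T (best of 16, 5, 5); Column gets 16.
- X → R plays B (best of 1, 8, 18); Column gets 7.
- Y → R plays M (best of 9, 11, 6); Column gets 0.
- Z → R plays B (best of 17, 2, 18); Column gets 5.
Among 16, 7, 0, 5, the best is 16 at W. Subgame-perfect outcome: (T, W) with payoffs (16, 16).

W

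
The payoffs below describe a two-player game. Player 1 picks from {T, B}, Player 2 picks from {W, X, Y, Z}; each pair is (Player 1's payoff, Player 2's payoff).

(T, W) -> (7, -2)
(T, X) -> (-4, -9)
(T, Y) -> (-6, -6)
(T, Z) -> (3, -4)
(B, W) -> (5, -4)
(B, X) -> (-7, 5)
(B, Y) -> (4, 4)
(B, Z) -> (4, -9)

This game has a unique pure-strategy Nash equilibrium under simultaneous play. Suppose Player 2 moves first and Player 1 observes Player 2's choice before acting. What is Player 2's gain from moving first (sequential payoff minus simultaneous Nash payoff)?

Backward induction with Player 2 moving first.
- W → Player 1 plays T (best of 7, 5); Player 2 gets -2.
- X → Player 1 plays T (best of -4, -7); Player 2 gets -9.
- Y → Player 1 plays B (best of -6, 4); Player 2 gets 4.
- Z → Player 1 plays B (best of 3, 4); Player 2 gets -9.
Player 2's induced payoffs are -2, -9, 4, -9, so Player 2 commits to Y. Subgame-perfect outcome: (B, Y) with payoffs (4, 4).
Under simultaneous play:
Player 1's best replies: W→T; X→T; Y→B; Z→B.
Player 2's best replies: T→W; B→X.
The unique mutual best reply is (T, W), giving (7, -2).
Player 2's commitment gain: 4 − -2 = 6.

6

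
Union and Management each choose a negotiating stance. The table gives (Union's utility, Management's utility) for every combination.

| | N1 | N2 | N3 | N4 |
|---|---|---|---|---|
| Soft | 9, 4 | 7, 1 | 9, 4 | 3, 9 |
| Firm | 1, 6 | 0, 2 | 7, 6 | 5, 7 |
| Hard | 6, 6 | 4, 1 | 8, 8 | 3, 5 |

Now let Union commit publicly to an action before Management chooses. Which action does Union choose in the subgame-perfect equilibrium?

Backward induction with Union moving first.
- Soft → Management plays N4 (best of 4, 1, 4, 9); Union gets 3.
- Firm → Management plays N4 (best of 6, 2, 6, 7); Union gets 5.
- Hard → Management plays N3 (best of 6, 1, 8, 5); Union gets 8.
Union's induced payoffs are 3, 5, 8, so Union commits to Hard. Subgame-perfect outcome: (Hard, N3) with payoffs (8, 8).

Hard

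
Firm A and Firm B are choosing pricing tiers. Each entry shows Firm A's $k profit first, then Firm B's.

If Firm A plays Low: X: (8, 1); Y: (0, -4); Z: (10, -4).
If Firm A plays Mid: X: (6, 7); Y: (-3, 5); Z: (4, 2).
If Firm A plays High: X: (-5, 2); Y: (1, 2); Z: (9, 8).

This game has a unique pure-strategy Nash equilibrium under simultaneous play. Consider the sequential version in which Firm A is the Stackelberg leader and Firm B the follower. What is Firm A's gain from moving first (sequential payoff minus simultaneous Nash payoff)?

1

Work backward from Firm B's decision.
- Low: Firm B compares 1, -4, -4 and picks X; Firm A would get 8.
- Mid: Firm B compares 7, 5, 2 and picks X; Firm A would get 6.
- High: Firm B compares 2, 2, 8 and picks Z; Firm A would get 9.
Maximizing over 8, 6, 9, Firm A chooses High. Subgame-perfect outcome: (High, Z) with payoffs (9, 8).
Now find the simultaneous Nash equilibrium.
Firm A's best replies: X→Low; Y→High; Z→Low.
Firm B's best replies: Low→X; Mid→X; High→Z.
Only (Low, X) has each player best-responding; Nash payoffs (8, 1).
Firm A's commitment gain: 9 − 8 = 1.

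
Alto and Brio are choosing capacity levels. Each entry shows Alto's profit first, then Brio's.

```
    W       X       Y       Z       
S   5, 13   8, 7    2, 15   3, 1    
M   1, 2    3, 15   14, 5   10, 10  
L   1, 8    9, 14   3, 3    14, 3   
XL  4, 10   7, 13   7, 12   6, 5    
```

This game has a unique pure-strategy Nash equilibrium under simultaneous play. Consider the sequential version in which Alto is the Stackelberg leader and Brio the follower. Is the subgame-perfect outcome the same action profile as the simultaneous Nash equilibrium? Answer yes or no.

Work backward from Brio's decision.
- S: Brio compares 13, 7, 15, 1 and picks Y; Alto would get 2.
- M: Brio compares 2, 15, 5, 10 and picks X; Alto would get 3.
- L: Brio compares 8, 14, 3, 3 and picks X; Alto would get 9.
- XL: Brio compares 10, 13, 12, 5 and picks X; Alto would get 7.
Maximizing over 2, 3, 9, 7, Alto chooses L. Subgame-perfect outcome: (L, X) with payoffs (9, 14).
Now find the simultaneous Nash equilibrium.
Alto's best replies: W→S; X→L; Y→M; Z→L.
Brio's best replies: S→Y; M→X; L→X; XL→X.
Only (L, X) has each player best-responding; Nash payoffs (9, 14).
Sequential outcome (L, X) coincides with the Nash profile (L, X).

yes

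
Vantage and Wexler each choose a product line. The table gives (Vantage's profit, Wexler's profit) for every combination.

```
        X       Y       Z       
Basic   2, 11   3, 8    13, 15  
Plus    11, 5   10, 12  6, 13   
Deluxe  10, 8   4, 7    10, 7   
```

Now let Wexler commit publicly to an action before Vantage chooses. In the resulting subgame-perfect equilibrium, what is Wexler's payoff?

Work backward from Vantage's decision.
- X → Vantage plays Plus (best of 2, 11, 10); Wexler gets 5.
- Y → Vantage plays Plus (best of 3, 10, 4); Wexler gets 12.
- Z → Vantage plays Basic (best of 13, 6, 10); Wexler gets 15.
Wexler's induced payoffs are 5, 12, 15, so Wexler commits to Z. Subgame-perfect outcome: (Basic, Z) with payoffs (13, 15).

15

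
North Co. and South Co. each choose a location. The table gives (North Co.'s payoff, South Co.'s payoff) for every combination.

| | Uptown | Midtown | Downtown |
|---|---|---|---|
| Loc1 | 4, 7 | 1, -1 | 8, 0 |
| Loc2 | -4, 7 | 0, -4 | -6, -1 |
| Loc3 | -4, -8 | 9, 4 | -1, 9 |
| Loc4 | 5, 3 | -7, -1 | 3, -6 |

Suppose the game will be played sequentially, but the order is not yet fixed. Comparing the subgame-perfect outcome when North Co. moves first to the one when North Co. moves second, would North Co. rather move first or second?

second

If North Co. leads: South Co.'s best replies are Loc1→Uptown, Loc2→Uptown, Loc3→Downtown, Loc4→Uptown; North Co.'s induced payoffs 4, -4, -1, 5; outcome (Loc4, Uptown), payoffs (5, 3).
If South Co. leads: North Co.'s best replies are Uptown→Loc4, Midtown→Loc3, Downtown→Loc1; South Co.'s induced payoffs 3, 4, 0; outcome (Loc3, Midtown), payoffs (9, 4).
North Co. gets 5 moving first and 9 moving second, so North Co. prefers to move second.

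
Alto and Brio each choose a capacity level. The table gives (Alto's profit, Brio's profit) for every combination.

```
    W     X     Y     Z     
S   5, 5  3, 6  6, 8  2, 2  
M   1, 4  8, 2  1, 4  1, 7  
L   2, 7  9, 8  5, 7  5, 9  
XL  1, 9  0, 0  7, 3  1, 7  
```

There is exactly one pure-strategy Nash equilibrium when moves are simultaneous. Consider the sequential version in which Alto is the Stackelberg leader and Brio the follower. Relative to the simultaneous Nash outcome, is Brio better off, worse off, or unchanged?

worse off

Work backward from Brio's decision.
- S: Brio compares 5, 6, 8, 2 and picks Y; Alto would get 6.
- M: Brio compares 4, 2, 4, 7 and picks Z; Alto would get 1.
- L: Brio compares 7, 8, 7, 9 and picks Z; Alto would get 5.
- XL: Brio compares 9, 0, 3, 7 and picks W; Alto would get 1.
Among 6, 1, 5, 1, the best is 6 at S. Subgame-perfect outcome: (S, Y) with payoffs (6, 8).
For the simultaneous game, intersect best replies.
Alto's best replies: W→S; X→L; Y→XL; Z→L.
Brio's best replies: S→Y; M→Z; L→Z; XL→W.
Only (L, Z) has each player best-responding; Nash payoffs (5, 9).
Brio earns 8 sequentially versus 9 at the Nash outcome: worse off.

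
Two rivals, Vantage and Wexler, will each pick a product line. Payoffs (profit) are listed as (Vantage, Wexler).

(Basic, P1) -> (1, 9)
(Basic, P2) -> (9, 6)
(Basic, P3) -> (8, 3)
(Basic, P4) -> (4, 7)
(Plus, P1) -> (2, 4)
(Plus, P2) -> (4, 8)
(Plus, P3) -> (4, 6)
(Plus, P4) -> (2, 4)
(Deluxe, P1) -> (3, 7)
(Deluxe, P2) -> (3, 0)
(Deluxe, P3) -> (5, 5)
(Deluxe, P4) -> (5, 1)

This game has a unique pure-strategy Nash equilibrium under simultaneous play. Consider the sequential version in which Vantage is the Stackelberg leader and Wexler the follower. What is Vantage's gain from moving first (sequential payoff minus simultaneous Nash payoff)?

Work backward from Wexler's decision.
- Basic: BR = P1, leader payoff 1.
- Plus: BR = P2, leader payoff 4.
- Deluxe: BR = P1, leader payoff 3.
Vantage's induced payoffs are 1, 4, 3, so Vantage commits to Plus. Subgame-perfect outcome: (Plus, P2) with payoffs (4, 8).
Under simultaneous play:
Vantage's best replies: P1→Deluxe; P2→Basic; P3→Basic; P4→Deluxe.
Wexler's best replies: Basic→P1; Plus→P2; Deluxe→P1.
Only (Deluxe, P1) has each player best-responding; Nash payoffs (3, 7).
Vantage's commitment gain: 4 − 3 = 1.

1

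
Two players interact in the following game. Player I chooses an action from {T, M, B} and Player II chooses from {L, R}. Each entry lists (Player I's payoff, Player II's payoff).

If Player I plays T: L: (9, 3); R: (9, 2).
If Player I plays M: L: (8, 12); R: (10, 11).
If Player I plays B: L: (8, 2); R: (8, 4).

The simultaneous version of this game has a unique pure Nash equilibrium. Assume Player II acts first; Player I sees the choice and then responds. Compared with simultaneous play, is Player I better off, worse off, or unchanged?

Work backward from Player I's decision.
- L: Player I compares 9, 8, 8 and picks T; Player II would get 3.
- R: Player I compares 9, 10, 8 and picks M; Player II would get 11.
Maximizing over 3, 11, Player II chooses R. Subgame-perfect outcome: (M, R) with payoffs (10, 11).
Under simultaneous play:
Player I's best replies: L→T; R→M.
Player II's best replies: T→L; M→L; B→R.
Only (T, L) has each player best-responding; Nash payoffs (9, 3).
Player I earns 10 sequentially versus 9 at the Nash outcome: better off.

better off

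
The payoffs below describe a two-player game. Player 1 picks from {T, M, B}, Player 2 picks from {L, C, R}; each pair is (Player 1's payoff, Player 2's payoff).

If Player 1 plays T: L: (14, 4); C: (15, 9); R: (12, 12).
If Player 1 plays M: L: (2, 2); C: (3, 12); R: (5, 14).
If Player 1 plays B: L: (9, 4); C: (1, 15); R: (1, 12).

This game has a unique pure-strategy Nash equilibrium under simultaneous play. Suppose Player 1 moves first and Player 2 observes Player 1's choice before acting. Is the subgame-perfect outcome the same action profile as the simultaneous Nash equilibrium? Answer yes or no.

yes

Player 2 best-responds to each possible Player 1 move:
- T: Player 2 compares 4, 9, 12 and picks R; Player 1 would get 12.
- M: Player 2 compares 2, 12, 14 and picks R; Player 1 would get 5.
- B: Player 2 compares 4, 15, 12 and picks C; Player 1 would get 1.
Player 1's induced payoffs are 12, 5, 1, so Player 1 commits to T. Subgame-perfect outcome: (T, R) with payoffs (12, 12).
For the simultaneous game, intersect best replies.
Player 1's best replies: L→T; C→T; R→T.
Player 2's best replies: T→R; M→R; B→C.
The unique mutual best reply is (T, R), giving (12, 12).
Sequential outcome (T, R) coincides with the Nash profile (T, R).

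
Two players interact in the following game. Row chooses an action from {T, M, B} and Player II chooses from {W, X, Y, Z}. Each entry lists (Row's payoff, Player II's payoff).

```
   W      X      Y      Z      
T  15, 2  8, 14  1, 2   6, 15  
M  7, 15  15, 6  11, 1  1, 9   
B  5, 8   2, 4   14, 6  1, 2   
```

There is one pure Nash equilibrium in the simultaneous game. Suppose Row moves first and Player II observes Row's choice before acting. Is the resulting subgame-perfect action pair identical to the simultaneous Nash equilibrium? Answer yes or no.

no

Work backward from Player II's decision.
- T: Player II compares 2, 14, 2, 15 and picks Z; Row would get 6.
- M: Player II compares 15, 6, 1, 9 and picks W; Row would get 7.
- B: Player II compares 8, 4, 6, 2 and picks W; Row would get 5.
Maximizing over 6, 7, 5, Row chooses M. Subgame-perfect outcome: (M, W) with payoffs (7, 15).
For the simultaneous game, intersect best replies.
Row's best replies: W→T; X→M; Y→B; Z→T.
Player II's best replies: T→Z; M→W; B→W.
Only (T, Z) has each player best-responding; Nash payoffs (6, 15).
Sequential outcome (M, W) differs from the Nash profile (T, Z).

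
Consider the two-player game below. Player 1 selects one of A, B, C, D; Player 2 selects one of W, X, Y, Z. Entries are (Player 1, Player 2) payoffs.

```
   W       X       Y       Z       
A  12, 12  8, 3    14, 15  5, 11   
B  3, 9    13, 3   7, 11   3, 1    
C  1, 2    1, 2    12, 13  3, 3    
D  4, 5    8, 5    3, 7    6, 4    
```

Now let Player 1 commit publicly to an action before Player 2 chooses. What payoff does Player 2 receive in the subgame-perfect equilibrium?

Solve by backward induction (Player 1 leads).
- A: Player 2 compares 12, 3, 15, 11 and picks Y; Player 1 would get 14.
- B: Player 2 compares 9, 3, 11, 1 and picks Y; Player 1 would get 7.
- C: Player 2 compares 2, 2, 13, 3 and picks Y; Player 1 would get 12.
- D: Player 2 compares 5, 5, 7, 4 and picks Y; Player 1 would get 3.
Player 1's induced payoffs are 14, 7, 12, 3, so Player 1 commits to A. Subgame-perfect outcome: (A, Y) with payoffs (14, 15).

15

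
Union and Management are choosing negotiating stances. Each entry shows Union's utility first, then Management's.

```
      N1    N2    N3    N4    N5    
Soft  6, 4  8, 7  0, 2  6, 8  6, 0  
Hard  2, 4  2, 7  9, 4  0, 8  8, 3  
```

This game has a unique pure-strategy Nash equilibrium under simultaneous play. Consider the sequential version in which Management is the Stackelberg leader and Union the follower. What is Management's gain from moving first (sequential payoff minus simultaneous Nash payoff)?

Work backward from Union's decision.
- N1: BR = Soft, leader payoff 4.
- N2: BR = Soft, leader payoff 7.
- N3: BR = Hard, leader payoff 4.
- N4: BR = Soft, leader payoff 8.
- N5: BR = Hard, leader payoff 3.
Maximizing over 4, 7, 4, 8, 3, Management chooses N4. Subgame-perfect outcome: (Soft, N4) with payoffs (6, 8).
Now find the simultaneous Nash equilibrium.
Union's best replies: N1→Soft; N2→Soft; N3→Hard; N4→Soft; N5→Hard.
Management's best replies: Soft→N4; Hard→N4.
The unique mutual best reply is (Soft, N4), giving (6, 8).
Management's commitment gain: 8 − 8 = 0.

0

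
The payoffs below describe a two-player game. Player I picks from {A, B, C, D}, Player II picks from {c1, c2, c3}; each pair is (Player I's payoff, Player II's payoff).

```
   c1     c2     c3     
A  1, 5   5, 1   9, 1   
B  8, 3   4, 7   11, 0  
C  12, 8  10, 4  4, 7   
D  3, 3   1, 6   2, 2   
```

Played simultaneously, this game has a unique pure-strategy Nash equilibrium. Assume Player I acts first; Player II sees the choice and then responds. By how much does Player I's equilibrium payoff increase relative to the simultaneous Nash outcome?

Solve by backward induction (Player I leads).
- A: BR = c1, leader payoff 1.
- B: BR = c2, leader payoff 4.
- C: BR = c1, leader payoff 12.
- D: BR = c2, leader payoff 1.
Player I's induced payoffs are 1, 4, 12, 1, so Player I commits to C. Subgame-perfect outcome: (C, c1) with payoffs (12, 8).
Now find the simultaneous Nash equilibrium.
Player I's best replies: c1→C; c2→C; c3→B.
Player II's best replies: A→c1; B→c2; C→c1; D→c2.
The unique mutual best reply is (C, c1), giving (12, 8).
Player I's commitment gain: 12 − 12 = 0.

0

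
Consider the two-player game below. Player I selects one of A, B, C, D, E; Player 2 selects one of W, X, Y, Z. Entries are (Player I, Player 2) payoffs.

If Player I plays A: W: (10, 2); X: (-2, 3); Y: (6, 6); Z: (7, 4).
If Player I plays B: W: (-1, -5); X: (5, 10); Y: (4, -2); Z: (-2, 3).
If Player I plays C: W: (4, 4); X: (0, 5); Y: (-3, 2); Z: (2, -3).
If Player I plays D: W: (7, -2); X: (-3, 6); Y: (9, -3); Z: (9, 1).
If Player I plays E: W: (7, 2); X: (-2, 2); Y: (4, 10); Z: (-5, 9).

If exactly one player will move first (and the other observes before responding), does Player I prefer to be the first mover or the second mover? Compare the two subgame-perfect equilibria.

If Player I leads: Player 2's best replies are A→Y, B→X, C→X, D→X, E→Y; Player I's induced payoffs 6, 5, 0, -3, 4; outcome (A, Y), payoffs (6, 6).
If Player 2 leads: Player I's best replies are W→A, X→B, Y→D, Z→D; Player 2's induced payoffs 2, 10, -3, 1; outcome (B, X), payoffs (5, 10).
Player I gets 6 moving first and 5 moving second, so Player I prefers to move first.

first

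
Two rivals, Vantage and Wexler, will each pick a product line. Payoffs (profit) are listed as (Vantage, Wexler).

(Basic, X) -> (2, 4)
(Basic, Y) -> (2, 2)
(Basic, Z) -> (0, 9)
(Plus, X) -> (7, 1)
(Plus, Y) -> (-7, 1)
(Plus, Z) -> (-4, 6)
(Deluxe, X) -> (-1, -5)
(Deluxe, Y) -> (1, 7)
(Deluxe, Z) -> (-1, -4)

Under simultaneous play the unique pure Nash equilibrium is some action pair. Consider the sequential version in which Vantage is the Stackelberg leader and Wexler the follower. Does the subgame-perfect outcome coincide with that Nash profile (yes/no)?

no

Work backward from Wexler's decision.
- Basic: Wexler compares 4, 2, 9 and picks Z; Vantage would get 0.
- Plus: Wexler compares 1, 1, 6 and picks Z; Vantage would get -4.
- Deluxe: Wexler compares -5, 7, -4 and picks Y; Vantage would get 1.
Vantage's induced payoffs are 0, -4, 1, so Vantage commits to Deluxe. Subgame-perfect outcome: (Deluxe, Y) with payoffs (1, 7).
For the simultaneous game, intersect best replies.
Vantage's best replies: X→Plus; Y→Basic; Z→Basic.
Wexler's best replies: Basic→Z; Plus→Z; Deluxe→Y.
The unique mutual best reply is (Basic, Z), giving (0, 9).
Sequential outcome (Deluxe, Y) differs from the Nash profile (Basic, Z).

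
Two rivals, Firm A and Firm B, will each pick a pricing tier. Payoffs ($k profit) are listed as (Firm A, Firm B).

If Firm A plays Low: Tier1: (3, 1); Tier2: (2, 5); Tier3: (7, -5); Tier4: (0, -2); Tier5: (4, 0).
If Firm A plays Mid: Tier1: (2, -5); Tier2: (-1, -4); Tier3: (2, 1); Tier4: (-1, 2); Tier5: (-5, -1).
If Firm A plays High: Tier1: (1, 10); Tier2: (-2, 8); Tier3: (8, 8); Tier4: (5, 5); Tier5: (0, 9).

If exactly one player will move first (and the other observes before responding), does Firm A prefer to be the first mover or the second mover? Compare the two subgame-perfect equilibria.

If Firm A leads: Firm B's best replies are Low→Tier2, Mid→Tier4, High→Tier1; Firm A's induced payoffs 2, -1, 1; outcome (Low, Tier2), payoffs (2, 5).
If Firm B leads: Firm A's best replies are Tier1→Low, Tier2→Low, Tier3→High, Tier4→High, Tier5→Low; Firm B's induced payoffs 1, 5, 8, 5, 0; outcome (High, Tier3), payoffs (8, 8).
Firm A gets 2 moving first and 8 moving second, so Firm A prefers to move second.

second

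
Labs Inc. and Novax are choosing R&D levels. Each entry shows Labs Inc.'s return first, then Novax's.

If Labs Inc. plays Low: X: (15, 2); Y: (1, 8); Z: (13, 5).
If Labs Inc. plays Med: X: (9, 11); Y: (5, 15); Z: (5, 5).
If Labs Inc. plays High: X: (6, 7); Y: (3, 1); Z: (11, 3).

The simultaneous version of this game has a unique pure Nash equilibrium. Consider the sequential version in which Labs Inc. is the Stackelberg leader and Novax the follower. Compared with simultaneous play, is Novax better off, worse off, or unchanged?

Solve by backward induction (Labs Inc. leads).
- Low → Novax plays Y (best of 2, 8, 5); Labs Inc. gets 1.
- Med → Novax plays Y (best of 11, 15, 5); Labs Inc. gets 5.
- High → Novax plays X (best of 7, 1, 3); Labs Inc. gets 6.
Maximizing over 1, 5, 6, Labs Inc. chooses High. Subgame-perfect outcome: (High, X) with payoffs (6, 7).
Under simultaneous play:
Labs Inc.'s best replies: X→Low; Y→Med; Z→Low.
Novax's best replies: Low→Y; Med→Y; High→X.
Only (Med, Y) has each player best-responding; Nash payoffs (5, 15).
Novax earns 7 sequentially versus 15 at the Nash outcome: worse off.

worse off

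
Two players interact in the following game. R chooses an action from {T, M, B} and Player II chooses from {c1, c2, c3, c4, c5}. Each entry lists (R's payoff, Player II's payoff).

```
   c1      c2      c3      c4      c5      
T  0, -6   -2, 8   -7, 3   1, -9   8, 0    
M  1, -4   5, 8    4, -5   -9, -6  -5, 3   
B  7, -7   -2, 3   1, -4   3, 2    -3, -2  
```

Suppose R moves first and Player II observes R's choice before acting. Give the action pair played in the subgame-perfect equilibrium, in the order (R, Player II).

Work backward from Player II's decision.
- T → Player II plays c2 (best of -6, 8, 3, -9, 0); R gets -2.
- M → Player II plays c2 (best of -4, 8, -5, -6, 3); R gets 5.
- B → Player II plays c2 (best of -7, 3, -4, 2, -2); R gets -2.
Maximizing over -2, 5, -2, R chooses M. Subgame-perfect outcome: (M, c2) with payoffs (5, 8).

(M, c2)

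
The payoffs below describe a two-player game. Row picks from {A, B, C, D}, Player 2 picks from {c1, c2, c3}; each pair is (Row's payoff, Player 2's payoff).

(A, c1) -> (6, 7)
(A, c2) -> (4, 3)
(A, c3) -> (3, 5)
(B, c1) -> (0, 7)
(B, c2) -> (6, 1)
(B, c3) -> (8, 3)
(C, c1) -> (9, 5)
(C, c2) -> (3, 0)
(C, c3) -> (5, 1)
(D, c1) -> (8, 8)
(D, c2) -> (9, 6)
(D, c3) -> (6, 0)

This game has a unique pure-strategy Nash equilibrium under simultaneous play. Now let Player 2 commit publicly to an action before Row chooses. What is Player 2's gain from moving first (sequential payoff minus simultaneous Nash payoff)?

Row best-responds to each possible Player 2 move:
- c1: Row compares 6, 0, 9, 8 and picks C; Player 2 would get 5.
- c2: Row compares 4, 6, 3, 9 and picks D; Player 2 would get 6.
- c3: Row compares 3, 8, 5, 6 and picks B; Player 2 would get 3.
Among 5, 6, 3, the best is 6 at c2. Subgame-perfect outcome: (D, c2) with payoffs (9, 6).
For the simultaneous game, intersect best replies.
Row's best replies: c1→C; c2→D; c3→B.
Player 2's best replies: A→c1; B→c1; C→c1; D→c1.
Only (C, c1) has each player best-responding; Nash payoffs (9, 5).
Player 2's commitment gain: 6 − 5 = 1.

1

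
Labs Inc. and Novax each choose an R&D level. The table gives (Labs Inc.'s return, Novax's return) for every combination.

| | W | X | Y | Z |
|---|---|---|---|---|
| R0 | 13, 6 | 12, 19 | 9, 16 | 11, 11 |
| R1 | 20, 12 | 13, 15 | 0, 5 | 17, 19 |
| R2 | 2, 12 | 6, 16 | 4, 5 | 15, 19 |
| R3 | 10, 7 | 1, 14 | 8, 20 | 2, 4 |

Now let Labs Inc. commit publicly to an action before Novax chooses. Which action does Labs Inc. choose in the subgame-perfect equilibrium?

R1

Novax best-responds to each possible Labs Inc. move:
- R0: Novax compares 6, 19, 16, 11 and picks X; Labs Inc. would get 12.
- R1: Novax compares 12, 15, 5, 19 and picks Z; Labs Inc. would get 17.
- R2: Novax compares 12, 16, 5, 19 and picks Z; Labs Inc. would get 15.
- R3: Novax compares 7, 14, 20, 4 and picks Y; Labs Inc. would get 8.
Labs Inc.'s induced payoffs are 12, 17, 15, 8, so Labs Inc. commits to R1. Subgame-perfect outcome: (R1, Z) with payoffs (17, 19).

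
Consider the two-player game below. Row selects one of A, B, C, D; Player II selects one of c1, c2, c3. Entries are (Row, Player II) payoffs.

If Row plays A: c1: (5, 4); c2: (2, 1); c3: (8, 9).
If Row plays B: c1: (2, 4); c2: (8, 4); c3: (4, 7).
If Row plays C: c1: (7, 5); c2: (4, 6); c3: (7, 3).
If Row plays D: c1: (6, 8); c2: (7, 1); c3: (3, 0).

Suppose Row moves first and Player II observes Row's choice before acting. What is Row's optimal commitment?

A

Solve by backward induction (Row leads).
- A: Player II compares 4, 1, 9 and picks c3; Row would get 8.
- B: Player II compares 4, 4, 7 and picks c3; Row would get 4.
- C: Player II compares 5, 6, 3 and picks c2; Row would get 4.
- D: Player II compares 8, 1, 0 and picks c1; Row would get 6.
Maximizing over 8, 4, 4, 6, Row chooses A. Subgame-perfect outcome: (A, c3) with payoffs (8, 9).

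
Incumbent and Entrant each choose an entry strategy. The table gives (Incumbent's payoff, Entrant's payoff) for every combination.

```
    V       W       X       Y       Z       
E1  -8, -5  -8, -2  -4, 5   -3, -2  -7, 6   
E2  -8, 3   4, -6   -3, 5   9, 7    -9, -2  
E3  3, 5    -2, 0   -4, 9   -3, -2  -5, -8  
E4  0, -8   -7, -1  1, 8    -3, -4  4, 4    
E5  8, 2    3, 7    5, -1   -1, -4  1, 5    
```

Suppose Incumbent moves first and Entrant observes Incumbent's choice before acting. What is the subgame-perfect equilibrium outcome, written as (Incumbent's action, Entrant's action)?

Backward induction with Incumbent moving first.
- E1: Entrant compares -5, -2, 5, -2, 6 and picks Z; Incumbent would get -7.
- E2: Entrant compares 3, -6, 5, 7, -2 and picks Y; Incumbent would get 9.
- E3: Entrant compares 5, 0, 9, -2, -8 and picks X; Incumbent would get -4.
- E4: Entrant compares -8, -1, 8, -4, 4 and picks X; Incumbent would get 1.
- E5: Entrant compares 2, 7, -1, -4, 5 and picks W; Incumbent would get 3.
Among -7, 9, -4, 1, 3, the best is 9 at E2. Subgame-perfect outcome: (E2, Y) with payoffs (9, 7).

(E2, Y)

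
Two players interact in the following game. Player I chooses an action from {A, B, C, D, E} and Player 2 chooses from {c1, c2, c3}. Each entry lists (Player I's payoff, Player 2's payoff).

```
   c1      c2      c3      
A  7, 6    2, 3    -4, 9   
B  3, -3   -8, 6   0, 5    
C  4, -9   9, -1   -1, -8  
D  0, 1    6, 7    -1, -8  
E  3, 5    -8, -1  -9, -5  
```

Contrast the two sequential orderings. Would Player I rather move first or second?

If Player I leads: Player 2's best replies are A→c3, B→c2, C→c2, D→c2, E→c1; Player I's induced payoffs -4, -8, 9, 6, 3; outcome (C, c2), payoffs (9, -1).
If Player 2 leads: Player I's best replies are c1→A, c2→C, c3→B; Player 2's induced payoffs 6, -1, 5; outcome (A, c1), payoffs (7, 6).
Player I gets 9 moving first and 7 moving second, so Player I prefers to move first.

first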